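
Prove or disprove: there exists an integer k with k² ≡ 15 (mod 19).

No such integer exists.

Since (19 − k)² ≡ k² (mod 19), it suffices to square k = 0, 1, …, 9: the residues are 0, 1, 4, 9, 16, 6, 17, 11, 7, 5.
The set of squares mod 19 is therefore {0, 1, 4, 5, 6, 7, 9, 11, 16, 17}, which does not contain 15.
Hence no integer k has k² ≡ 15 (mod 19).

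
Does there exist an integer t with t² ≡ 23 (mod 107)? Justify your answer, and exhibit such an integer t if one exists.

t = 68

t = 68 works: 68² = 4624, and 4624 − 23 = 4601 = 43·107.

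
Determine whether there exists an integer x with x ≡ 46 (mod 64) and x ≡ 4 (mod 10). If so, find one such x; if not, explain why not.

gcd(64, 10) = 2. A simultaneous solution exists iff 46 ≡ 4 (mod 2); here 46 mod 2 = 0 = 4 mod 2, so it does.
The integers ≡ 46 (mod 64) are 46, 110, 174, …; their remainders mod 10 are 6, 0, 4, so x = 174 is the first that is ≡ 4 (mod 10).
Check: 174 mod 64 = 46, 174 mod 10 = 4. ✓

x = 174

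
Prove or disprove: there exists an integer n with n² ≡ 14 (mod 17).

Computing n² mod 17 for n = 0, 1, …, 8 (enough, by the symmetry n ↦ 17 − n) gives 0, 1, 4, 9, 16, 8, 2, 15, 13.
So the quadratic residues mod 17 are {0, 1, 2, 4, 8, 9, 13, 15, 16}, and 14 is not among them.
Therefore n² ≡ 14 (mod 17) has no solution.

There is no such integer.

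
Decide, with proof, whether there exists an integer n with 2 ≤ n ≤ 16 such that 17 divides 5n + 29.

The values of 5n + 29 for n = 2, 3, …, 16 are 39, 44, 49, 54, 59, 64, 69, 74, 79, 84, 89, 94, 99, 104, 109; reduced mod 17 these are 5, 10, 15, 3, 8, 13, 1, 6, 11, 16, 4, 9, 14, 2, 7.
The residue 0 does not occur, so no n in [2, 16] makes 5n + 29 a multiple of 17.

No, no such integer n in that range exists.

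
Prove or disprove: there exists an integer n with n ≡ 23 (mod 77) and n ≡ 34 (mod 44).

n = 254

Here gcd(77, 44) = 11, and both 23 and 34 leave remainder 1 mod 11, so the system is consistent.
The integers ≡ 23 (mod 77) are 23, 100, 177, 254, …; their remainders mod 44 are 23, 12, 1, 34, so n = 254 is the first that is ≡ 34 (mod 44).
Verify: 254 = 3·77 + 23 and 254 = 5·44 + 34. ✓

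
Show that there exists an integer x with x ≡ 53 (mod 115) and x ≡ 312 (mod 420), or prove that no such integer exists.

gcd(115, 420) = 5. If x ≡ 53 (mod 115) and x ≡ 312 (mod 420), then x ≡ 53 (mod 5) and x ≡ 312 (mod 5).
However 53 ≡ 3 and 312 ≡ 2 (mod 5), and 3 ≠ 2.
So no integer satisfies both congruences.

There is no such integer.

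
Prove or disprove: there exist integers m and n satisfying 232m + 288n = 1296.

m = 18, n = -10

Since gcd(232, 288) = 8 and 1296 = 8·162, Bézout's identity guarantees a solution.
Dividing through by 8 reduces the equation to 29m + 36n = 162.
Dividing repeatedly: 36 = 1·29 + 7, 29 = 4·7 + 1, 7 = 7·1 + 0.
Working back up the chain: 1 = 29 − 4·7 = 29 − 4·(36 − 1·29) = −4·36 + 5·29. So 29·5 + 36·(-4) = 1.
Scaling by 162 gives the particular solution (m, n) = (810, -648).
Subtracting 22·36 from m and adding 22·29 to n gives the tidier solution (18, -10).
Indeed 232·18 + 288·(-10) = 4176 − 2880 = 1296.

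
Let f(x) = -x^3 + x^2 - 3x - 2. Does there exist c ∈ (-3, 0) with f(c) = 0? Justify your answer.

Yes, such a c exists.

f(-3) = 43 and f(0) = -2, which have opposite signs.
f is continuous everywhere (it is a polynomial), in particular on [-3, 0].
By the Intermediate Value Theorem, f takes the value 0 somewhere in the open interval.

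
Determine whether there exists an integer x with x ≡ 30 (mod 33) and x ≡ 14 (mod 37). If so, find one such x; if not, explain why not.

The moduli 33 and 37 are coprime, so by the Chinese Remainder Theorem a unique solution modulo 1221 exists.
Any solution of the first congruence is x = 30 + 33t; substituting into the second, 33t ≡ 14 − 30 ≡ 21 (mod 37).
Note 33·9 = 297 ≡ 1 (mod 37) (as 297 − 1 = 8·37), so 33⁻¹ ≡ 9.
Multiplying by 9: t ≡ 9·21 = 189 ≡ 4 (mod 37).
With t = 4: x = 30 + 33·4 = 162.
Indeed 162 ≡ 30 (mod 33) and 162 ≡ 14 (mod 37).

x = 162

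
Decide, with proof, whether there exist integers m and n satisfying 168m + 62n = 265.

There are no such integers.

Any value of 168m + 62n is a multiple of gcd(168, 62) = 2.
However 265 leaves remainder 1 on division by 2.
So the equation is unsolvable over ℤ.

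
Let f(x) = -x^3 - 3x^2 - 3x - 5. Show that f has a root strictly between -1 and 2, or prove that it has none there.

No such root exists.

f(-1) = -4 and f(2) = -31, both negative, so a sign-change argument is unavailable; we show f keeps this sign on the whole interval.
Shift to the endpoint -1: with x = -1 + u (0 < u < 3), one computes f(-1 + u) = -u^3 - 4.
All 2 nonzero coefficients of this polynomial in u are negative; hence for u > 0 the value is a sum of negative terms (the constant -4 among them).
Therefore f(x) < 0 throughout (-1, 2), and f has no zero there.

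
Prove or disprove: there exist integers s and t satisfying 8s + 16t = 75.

There are no such integers.

gcd(8, 16) = 8, so every integer of the form 8s + 16t is a multiple of 8.
However 75 leaves remainder 3 on division by 8.
Therefore 8s + 16t = 75 has no solution in integers.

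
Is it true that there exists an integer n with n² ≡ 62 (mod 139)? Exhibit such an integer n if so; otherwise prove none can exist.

There is no such integer.

Apply Euler's criterion with the prime 139: 62 is a quadratic residue iff 62^69 ≡ 1 (mod 139), and a non-residue iff it is ≡ −1.
Repeated squaring mod 139: 62^2 = 3844 ≡ 91; 62^4 ≡ 91² = 8281 ≡ 80; 62^8 ≡ 80² = 6400 ≡ 6; 62^16 ≡ 6² = 36 ≡ 36; 62^32 ≡ 36² = 1296 ≡ 45; 62^64 ≡ 45² = 2025 ≡ 79.
Since 69 = 64 + 4 + 1, 62^69 ≡ 79 · 80 · 62; multiplying out mod 139: 79·80 = 6320 ≡ 65, then 65·62 = 4030 ≡ 138. Thus 62^69 ≡ 138 ≡ −1 (mod 139).
By Euler's criterion 62 is a quadratic non-residue mod 139: no n satisfies n² ≡ 62 (mod 139).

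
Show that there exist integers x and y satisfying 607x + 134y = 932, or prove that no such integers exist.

607 and 134 are coprime, so 607x + 134y ranges over all of ℤ.
Dividing repeatedly: 607 = 4·134 + 71, 134 = 1·71 + 63, 71 = 1·63 + 8, 63 = 7·8 + 7, 8 = 1·7 + 1, 7 = 7·1 + 0.
Working back up the chain: 1 = 8 − 1·7 = 8 − (63 − 7·8) = −63 + 8·8 = −63 + 8·(71 − 1·63) = 8·71 − 9·63 = 8·71 − 9·(134 − 1·71) = −9·134 + 17·71 = −9·134 + 17·(607 − 4·134) = 17·607 − 77·134. So 607·17 + 134·(-77) = 1.
Times 932: 607·15844 + 134·(-71764) = 932, so (15844, -71764) solves it.
Subtracting 118·134 from x and adding 118·607 to y gives the tidier solution (32, -138).
Indeed 607·32 + 134·(-138) = 19424 − 18492 = 932.

x = 32, y = -138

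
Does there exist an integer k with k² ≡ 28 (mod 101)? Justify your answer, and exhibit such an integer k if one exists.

No, no such integer exists.

101 is prime, so by Euler's criterion 28 is a square mod 101 iff 28^((101−1)/2) = 28^50 ≡ 1 (mod 101).
Squaring successively (mod 101): 28^2 = 784 ≡ 77; 28^4 ≡ 77² = 5929 ≡ 71; 28^8 ≡ 71² = 5041 ≡ 92; 28^16 ≡ 92² = 8464 ≡ 81; 28^32 ≡ 81² = 6561 ≡ 97.
Since 50 = 32 + 16 + 2, 28^50 ≡ 97 · 81 · 77; multiplying out mod 101: 97·81 = 7857 ≡ 80, then 80·77 = 6160 ≡ 100. Thus 28^50 ≡ 100 ≡ −1 (mod 101).
The value −1 means 28 is a non-residue modulo 101, so k² ≡ 28 (mod 101) is impossible.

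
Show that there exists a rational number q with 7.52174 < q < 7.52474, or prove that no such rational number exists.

Multiplying by 21: 21·7.52174 = 157.95654 and 21·7.52474 = 158.01954, so the integer 158 lies strictly between them.
Dividing back, 7.52174 < 158/21 < 7.52474, and 158/21 is rational.

q = 158/21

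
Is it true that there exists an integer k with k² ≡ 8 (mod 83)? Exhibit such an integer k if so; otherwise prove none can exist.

No such integer exists.

Apply Euler's criterion with the prime 83: 8 is a quadratic residue iff 8^41 ≡ 1 (mod 83), and a non-residue iff it is ≡ −1.
Squaring successively (mod 83): 8^2 = 64 ≡ 64; 8^4 ≡ 64² = 4096 ≡ 29; 8^8 ≡ 29² = 841 ≡ 11; 8^16 ≡ 11² = 121 ≡ 38; 8^32 ≡ 38² = 1444 ≡ 33.
Since 41 = 32 + 8 + 1, 8^41 ≡ 33 · 11 · 8; multiplying out mod 83: 33·11 = 363 ≡ 31, then 31·8 = 248 ≡ 82. Thus 8^41 ≡ 82 ≡ −1 (mod 83).
By Euler's criterion 8 is a quadratic non-residue mod 83: no k satisfies k² ≡ 8 (mod 83).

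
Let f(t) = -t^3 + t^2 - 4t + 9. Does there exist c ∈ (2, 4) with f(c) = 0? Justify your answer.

f(2) = -3 and f(4) = -55, both negative.
f'(t) = -3t^2 + 2t - 4 has discriminant 2² − 4·(-3)·(-4) = -44 < 0, so f' has no real roots and is negative for every real t.
So f is strictly decreasing; between 2 and 4 its values lie between f(2) = -3 and f(4) = -55, all negative. Therefore f has no root in (2, 4).

No such root exists.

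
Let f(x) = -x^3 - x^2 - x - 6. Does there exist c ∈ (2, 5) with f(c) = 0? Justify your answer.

f has no root in that interval.

Evaluate at the endpoints: f(2) = -20, f(5) = -161 — same sign (negative).
f'(x) = -3x^2 - 2x - 1 has discriminant (-2)² − 4·(-3)·(-1) = -8 < 0, so f' has no real roots and is negative for every real x.
Hence f is strictly decreasing on ℝ, and in particular on [2, 5]. A strictly monotone function with same-sign endpoint values stays negative on the whole interval, so f has no zero in (2, 5).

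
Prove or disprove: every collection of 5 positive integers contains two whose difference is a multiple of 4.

Partition the integers by their residue mod 4; there are 4 classes.
With 5 integers and only 4 classes, the pigeonhole principle forces two of them, say a and b, into the same class.
Then a ≡ b (mod 4), i.e. 4 ∣ (a − b).

True.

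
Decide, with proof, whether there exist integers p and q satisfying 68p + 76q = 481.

No, no such integers exist.

Both 68 and 76 are divisible by gcd(68, 76) = 4, hence so is any combination 68p + 76q.
But 481 = 4·120 + 1, so 4 ∤ 481.
Therefore 68p + 76q = 481 has no solution in integers.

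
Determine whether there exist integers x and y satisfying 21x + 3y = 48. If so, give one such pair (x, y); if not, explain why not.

x = 0, y = 16

gcd(21, 3) = 3, and 3 divides 48, so integer solutions exist.
Dividing through by 3 reduces the equation to 7x + 1y = 16.
With a unit coefficient on y, (x, y) = (0, 16) is an immediate solution.
Check: 21·0 + 3·16 = 0 + 48 = 48. ✓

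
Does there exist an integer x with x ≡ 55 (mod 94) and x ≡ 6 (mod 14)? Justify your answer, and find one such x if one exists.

No such integer exists.

Both moduli are multiples of 2 = gcd(94, 14), so any solution would satisfy x ≡ 55 and x ≡ 6 modulo 2 simultaneously.
But 55 mod 2 = 1 while 6 mod 2 = 0, a contradiction.
Hence the system has no solution.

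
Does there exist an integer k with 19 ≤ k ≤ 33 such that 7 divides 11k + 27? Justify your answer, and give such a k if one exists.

k = 23

Scanning upward from k = 19 gives 236, 247, 258, 269, none divisible by 7. At k = 23 we get 11·23 + 27 = 280, and 280 = 7·40.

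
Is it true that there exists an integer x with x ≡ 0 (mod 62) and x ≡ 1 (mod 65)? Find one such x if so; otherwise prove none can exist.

The moduli 62 and 65 are coprime, so by the Chinese Remainder Theorem a unique solution modulo 4030 exists.
Any solution of the first congruence is x = 0 + 62t; substituting into the second, 62t ≡ 1 − 0 ≡ 1 (mod 65).
Since 62·43 = 2666 = 41·65 + 1, the inverse of 62 mod 65 is 43.
Multiplying by 43: t ≡ 43·1 = 43 (mod 65).
Taking t = 43 gives x = 0 + 62·43 = 2666.
Verify: 2666 = 43·62 + 0 and 2666 = 41·65 + 1. ✓

x = 2666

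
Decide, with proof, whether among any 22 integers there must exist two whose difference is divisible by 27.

No, the set {101, 102, 103, 104, 105, 106, 107, 108, 109, 110, 111, 112, 113, 114, 115, 116, 117, 118, 119, 120, 121, 122} is a counterexample.

Take the 22 consecutive integers 101, 102, …, 122: their residues mod 27 are all distinct because 22 ≤ 27.
No two share a residue, so no pair has difference divisible by 27; the claim fails for this set.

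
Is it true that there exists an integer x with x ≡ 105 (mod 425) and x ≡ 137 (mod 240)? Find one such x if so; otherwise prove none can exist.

Both moduli are multiples of 5 = gcd(425, 240), so any solution would satisfy x ≡ 105 and x ≡ 137 modulo 5 simultaneously.
However 105 ≡ 0 and 137 ≡ 2 (mod 5), and 0 ≠ 2.
Hence the system has no solution.

There is no such integer.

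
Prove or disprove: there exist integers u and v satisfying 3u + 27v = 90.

u = 3, v = 3

Every value of 3u + 27v is a multiple of gcd(3, 27) = 3; since 3 ∣ 90, solutions exist.
Dividing through by 3 reduces the equation to 1u + 9v = 30.
With a unit coefficient on u, (u, v) = (30, 0) is an immediate solution.
Subtracting 3·9 from u and adding 3·1 to v gives the tidier solution (3, 3).
Check: 3·3 + 27·3 = 9 + 81 = 90. ✓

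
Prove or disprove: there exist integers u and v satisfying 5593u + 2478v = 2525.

There are no such integers.

gcd(5593, 2478) = 7, so every integer of the form 5593u + 2478v is a multiple of 7.
But 2525 is not a multiple of 7 (it leaves remainder 5).
Hence no integers u, v satisfy the equation.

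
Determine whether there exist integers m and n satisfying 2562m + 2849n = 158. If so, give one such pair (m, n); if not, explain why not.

No, no such integers exist.

Both 2562 and 2849 are divisible by gcd(2562, 2849) = 7, hence so is any combination 2562m + 2849n.
But 158 is not a multiple of 7 (it leaves remainder 4).
Therefore 2562m + 2849n = 158 has no solution in integers.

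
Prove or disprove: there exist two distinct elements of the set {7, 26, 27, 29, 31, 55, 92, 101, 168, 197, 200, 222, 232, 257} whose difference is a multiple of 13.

Both 27 and 92 leave remainder 1 on division by 13; their difference 65 = 5·13 is a multiple of 13.

The pair (27, 92) works.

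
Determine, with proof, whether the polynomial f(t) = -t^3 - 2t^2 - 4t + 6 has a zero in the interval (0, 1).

Such a root exists.

f(0) = 6 and f(1) = -1, which have opposite signs.
As a polynomial, f is continuous on every closed interval.
By the Intermediate Value Theorem, f takes the value 0 somewhere in the open interval.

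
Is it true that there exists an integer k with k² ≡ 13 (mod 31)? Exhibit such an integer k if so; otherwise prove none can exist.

31 is prime, so by Euler's criterion 13 is a square mod 31 iff 13^((31−1)/2) = 13^15 ≡ 1 (mod 31).
Squaring successively (mod 31): 13^2 = 169 ≡ 14; 13^4 ≡ 14² = 196 ≡ 10; 13^8 ≡ 10² = 100 ≡ 7.
Since 15 = 8 + 4 + 2 + 1, 13^15 ≡ 7 · 10 · 14 · 13; multiplying out mod 31: 7·10 = 70 ≡ 8, then 8·14 = 112 ≡ 19, then 19·13 = 247 ≡ 30. Thus 13^15 ≡ 30 ≡ −1 (mod 31).
The value −1 means 13 is a non-residue modulo 31, so k² ≡ 13 (mod 31) is impossible.

No such integer exists.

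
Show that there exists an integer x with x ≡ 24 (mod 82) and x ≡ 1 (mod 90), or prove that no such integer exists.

gcd(82, 90) = 2. If x ≡ 24 (mod 82) and x ≡ 1 (mod 90), then x ≡ 24 (mod 2) and x ≡ 1 (mod 2).
But 24 mod 2 = 0 while 1 mod 2 = 1, a contradiction.
So no integer satisfies both congruences.

No such integer exists.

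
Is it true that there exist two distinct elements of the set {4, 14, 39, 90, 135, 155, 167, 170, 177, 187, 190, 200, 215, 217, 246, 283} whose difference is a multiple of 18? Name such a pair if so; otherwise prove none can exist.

No, no such pair exists.

Two integers differ by a multiple of 18 exactly when they have the same residue mod 18. The residues are 4↦4, 14↦14, 39↦3, 90↦0, 135↦9, 155↦11, 167↦5, 170↦8, 177↦15, 187↦7, 190↦10, 200↦2, 215↦17, 217↦1, 246↦12, 283↦13.
No residue repeats among the 16 elements, so no pair has difference ≡ 0 (mod 18).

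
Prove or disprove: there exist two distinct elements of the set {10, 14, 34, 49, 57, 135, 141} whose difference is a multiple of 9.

Residues mod 9: 10↦1, 14↦5, 34↦7, 49↦4, 57↦3, 135↦0, 141↦6.
No residue repeats among the 7 elements, so no pair has difference ≡ 0 (mod 9).

No such pair exists.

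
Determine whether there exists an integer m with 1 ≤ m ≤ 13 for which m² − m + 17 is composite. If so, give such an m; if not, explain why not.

There is no such integer m in that range.

The values for m = 1, 2, …, 13 are 17, 19, 23, 29, 37, 47, 59, 73, 89, 107, 127, 149, 173, and each of these is prime.
So no value in the range makes the expression composite.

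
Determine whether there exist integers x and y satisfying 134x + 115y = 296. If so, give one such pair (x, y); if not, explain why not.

Since gcd(134, 115) = 1, every integer is an integer combination of 134 and 115.
Dividing repeatedly: 134 = 1·115 + 19, 115 = 6·19 + 1, 19 = 19·1 + 0.
Back-substituting, 1 = 115 − 6·19 = 115 − 6·(134 − 1·115) = −6·134 + 7·115; that is, 134·(-6) + 115·7 = 1.
Times 296: 134·(-1776) + 115·2072 = 296, so (-1776, 2072) solves it.
The general solution is x = -1776 + 115k, y = 2072 − 134k; taking k = 16 gives the smaller pair x = 64, y = -72.
Check: 134·64 + 115·(-72) = 8576 − 8280 = 296. ✓

x = 64, y = -72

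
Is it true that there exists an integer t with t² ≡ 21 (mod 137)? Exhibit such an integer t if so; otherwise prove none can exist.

137 is prime, so by Euler's criterion 21 is a square mod 137 iff 21^((137−1)/2) = 21^68 ≡ 1 (mod 137).
Repeated squaring mod 137: 21^2 = 441 ≡ 30; 21^4 ≡ 30² = 900 ≡ 78; 21^8 ≡ 78² = 6084 ≡ 56; 21^16 ≡ 56² = 3136 ≡ 122; 21^32 ≡ 122² = 14884 ≡ 88; 21^64 ≡ 88² = 7744 ≡ 72.
Since 68 = 64 + 4, 21^68 ≡ 72 · 78; multiplying out mod 137: 72·78 = 5616 ≡ 136. Thus 21^68 ≡ 136 ≡ −1 (mod 137).
The value −1 means 21 is a non-residue modulo 137, so t² ≡ 21 (mod 137) is impossible.

There is no such integer.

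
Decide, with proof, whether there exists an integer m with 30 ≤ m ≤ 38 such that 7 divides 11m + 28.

m = 35

m = 35 works, since 11·35 + 28 = 413 = 59·7.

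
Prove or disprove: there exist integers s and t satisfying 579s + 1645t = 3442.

Since gcd(579, 1645) = 1, every integer is an integer combination of 579 and 1645.
Euclidean algorithm: 1645 = 2·579 + 487, 579 = 1·487 + 92, 487 = 5·92 + 27, 92 = 3·27 + 11, 27 = 2·11 + 5, 11 = 2·5 + 1, 5 = 5·1 + 0.
Working back up the chain: 1 = 11 − 2·5 = 11 − 2·(27 − 2·11) = −2·27 + 5·11 = −2·27 + 5·(92 − 3·27) = 5·92 − 17·27 = 5·92 − 17·(487 − 5·92) = −17·487 + 90·92 = −17·487 + 90·(579 − 1·487) = 90·579 − 107·487 = 90·579 − 107·(1645 − 2·579) = −107·1645 + 304·579. So 579·304 + 1645·(-107) = 1.
Scaling by 3442 gives the particular solution (s, t) = (1046368, -368294).
Shifting by a multiple of (1645, −579) keeps it a solution: s = 1046368 − 636·1645 = 148, t = -368294 + 636·579 = -50.
Check: 579·148 + 1645·(-50) = 85692 − 82250 = 3442. ✓

s = 148, t = -50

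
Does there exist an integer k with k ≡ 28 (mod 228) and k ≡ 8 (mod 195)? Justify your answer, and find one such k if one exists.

No such integer exists.

gcd(228, 195) = 3. If k ≡ 28 (mod 228) and k ≡ 8 (mod 195), then k ≡ 28 (mod 3) and k ≡ 8 (mod 3).
But 28 mod 3 = 1 while 8 mod 3 = 2, a contradiction.
Therefore no such k exists.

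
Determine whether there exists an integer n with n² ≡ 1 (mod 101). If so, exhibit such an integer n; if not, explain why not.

n = 100

Take n = 100. Then 100² = 10000 = 99·101 + 1, so 100² ≡ 1 (mod 101).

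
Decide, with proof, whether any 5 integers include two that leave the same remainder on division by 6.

No; for instance {29, 30, 31, 32, 33} is a counterexample.

Try 5 consecutive integers, 29, 30, …, 33. Their remainders mod 6 are 5, 0, 1, 2, 3 — pairwise different, as any 5 ≤ 6 consecutive integers have distinct residues.
So no two of them leave the same remainder on division by 6; the claim fails for this set.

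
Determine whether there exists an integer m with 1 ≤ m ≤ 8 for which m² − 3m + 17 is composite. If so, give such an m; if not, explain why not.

m = 7

At m = 7: 7² − 3·7 + 17 = 45 = 3·15, which is composite.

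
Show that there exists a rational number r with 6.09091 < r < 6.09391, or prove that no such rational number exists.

r = 195/32

Scale by 32: the interval becomes (194.90912, 195.00512), which contains the integer 195.
Hence 195/32 is a rational number with 6.09091 < 195/32 < 6.09391.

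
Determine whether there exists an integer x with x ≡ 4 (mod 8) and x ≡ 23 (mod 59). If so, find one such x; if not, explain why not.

x = 436

The moduli 8 and 59 are coprime, so by the Chinese Remainder Theorem a unique solution modulo 472 exists.
Any solution of the first congruence is x = 4 + 8t; substituting into the second, 8t ≡ 23 − 4 ≡ 19 (mod 59).
To invert 8 modulo 59: 59 = 7·8 + 3, 8 = 2·3 + 2, 3 = 1·2 + 1, 2 = 2·1 + 0, and unwinding, 1 = 3 − 1·2 = 3 − (8 − 2·3) = −8 + 3·3 = −8 + 3·(59 − 7·8) = 3·59 − 22·8. Thus 8⁻¹ ≡ -22 ≡ 37 (mod 59).
Multiplying by 37: t ≡ 37·19 = 703 ≡ 54 (mod 59).
Taking t = 54 gives x = 4 + 8·54 = 436.
Check: 436 mod 8 = 4, 436 mod 59 = 23. ✓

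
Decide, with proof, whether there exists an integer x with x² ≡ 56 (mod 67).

x = 18

Take x = 18. Then 18² = 324 = 4·67 + 56, so 18² ≡ 56 (mod 67).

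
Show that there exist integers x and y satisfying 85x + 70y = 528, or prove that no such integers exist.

Both 85 and 70 are divisible by gcd(85, 70) = 5, hence so is any combination 85x + 70y.
But 528 = 5·105 + 3, so 5 ∤ 528.
Hence no integers x, y satisfy the equation.

There are no such integers.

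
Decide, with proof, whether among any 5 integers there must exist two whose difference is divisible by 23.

Try 5 consecutive integers, 102, 103, …, 106. Their remainders mod 23 are 10, 11, 12, 13, 14 — pairwise different, as any 5 ≤ 23 consecutive integers have distinct residues.
Any two of them differ by at most 4 < 23 and by at least 1, so no difference is a multiple of 23.

No; for instance {102, 103, 104, 105, 106} is a counterexample.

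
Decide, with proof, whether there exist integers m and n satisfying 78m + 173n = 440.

Since gcd(78, 173) = 1, every integer is an integer combination of 78 and 173.
Run the Euclidean algorithm on 173 and 78: 173 = 2·78 + 17, 78 = 4·17 + 10, 17 = 1·10 + 7, 10 = 1·7 + 3, 7 = 2·3 + 1, 3 = 3·1 + 0.
Working back up the chain: 1 = 7 − 2·3 = 7 − 2·(10 − 1·7) = −2·10 + 3·7 = −2·10 + 3·(17 − 1·10) = 3·17 − 5·10 = 3·17 − 5·(78 − 4·17) = −5·78 + 23·17 = −5·78 + 23·(173 − 2·78) = 23·173 − 51·78. So 78·(-51) + 173·23 = 1.
Multiplying through by 440: m = (-51)·440 = -22440, n = 23·440 = 10120 is a solution.
Adding 130·173 to m and subtracting 130·78 from n gives the tidier solution (50, -20).
Check: 78·50 + 173·(-20) = 3900 − 3460 = 440. ✓

m = 50, n = -20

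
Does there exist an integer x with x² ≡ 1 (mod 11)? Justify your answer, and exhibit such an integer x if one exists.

x = 10

x = 10 works: 10² = 100, and 100 − 1 = 99 = 9·11.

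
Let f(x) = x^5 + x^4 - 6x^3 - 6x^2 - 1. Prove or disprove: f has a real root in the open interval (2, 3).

f(2) = -25 and f(3) = 107, which have opposite signs.
Since f is a polynomial it is continuous on [2, 3].
By the Intermediate Value Theorem, f takes the value 0 somewhere in the open interval.

Such a root exists.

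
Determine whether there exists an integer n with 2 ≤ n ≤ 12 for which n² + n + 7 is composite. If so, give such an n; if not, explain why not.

At n = 10: 10² + 10 + 7 = 117 = 3·39, which is composite.

n = 10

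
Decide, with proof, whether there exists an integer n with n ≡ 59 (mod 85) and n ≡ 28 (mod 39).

n = 2524

The moduli 85 and 39 are coprime, so by the Chinese Remainder Theorem a unique solution modulo 3315 exists.
Any solution of the first congruence is n = 59 + 85t; substituting into the second, 85t ≡ 28 − 59 ≡ 8 (mod 39).
85 ≡ 7 (mod 39), so this reads 7t ≡ 8 (mod 39). Since 7·28 = 196 = 5·39 + 1, the inverse of 7 mod 39 is 28.
Therefore t ≡ 28·8 = 224 ≡ 29 (mod 39).
Taking t = 29 gives n = 59 + 85·29 = 2524.
Check: 2524 mod 85 = 59, 2524 mod 39 = 28. ✓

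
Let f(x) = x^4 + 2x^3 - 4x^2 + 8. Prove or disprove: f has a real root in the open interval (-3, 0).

f(-3) = -1 and f(0) = 8, which have opposite signs.
As a polynomial, f is continuous on every closed interval.
By the Intermediate Value Theorem f must vanish at some point of (-3, 0).

Yes, f has a root in the interval.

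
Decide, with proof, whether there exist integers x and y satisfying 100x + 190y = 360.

Every value of 100x + 190y is a multiple of gcd(100, 190) = 10; since 10 ∣ 360, solutions exist.
Dividing through by 10 reduces the equation to 10x + 19y = 36.
Dividing repeatedly: 19 = 1·10 + 9, 10 = 1·9 + 1, 9 = 9·1 + 0.
Working back up the chain: 1 = 10 − 1·9 = 10 − (19 − 1·10) = −19 + 2·10. So 10·2 + 19·(-1) = 1.
Scaling by 36 gives the particular solution (x, y) = (72, -36).
The general solution is x = 72 + 19k, y = -36 − 10k; taking k = -3 gives the smaller pair x = 15, y = -6.
Indeed 100·15 + 190·(-6) = 1500 − 1140 = 360.

x = 15, y = -6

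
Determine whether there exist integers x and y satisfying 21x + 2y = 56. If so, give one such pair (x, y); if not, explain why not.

x = 0, y = 28

21 and 2 are coprime, so 21x + 2y ranges over all of ℤ.
Dividing repeatedly: 21 = 10·2 + 1, 2 = 2·1 + 0.
Back-substituting, 1 = 21 − 10·2; that is, 21·1 + 2·(-10) = 1.
Multiplying through by 56: x = 1·56 = 56, y = (-10)·56 = -560 is a solution.
The general solution is x = 56 + 2k, y = -560 − 21k; taking k = -28 gives the smaller pair x = 0, y = 28.
Indeed 21·0 + 2·28 = 0 + 56 = 56.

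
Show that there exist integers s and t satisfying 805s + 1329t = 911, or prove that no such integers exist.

805 and 1329 are coprime, so 805s + 1329t ranges over all of ℤ.
Dividing repeatedly: 1329 = 1·805 + 524, 805 = 1·524 + 281, 524 = 1·281 + 243, 281 = 1·243 + 38, 243 = 6·38 + 15, 38 = 2·15 + 8, 15 = 1·8 + 7, 8 = 1·7 + 1, 7 = 7·1 + 0.
Working back up the chain: 1 = 8 − 1·7 = 8 − (15 − 1·8) = −15 + 2·8 = −15 + 2·(38 − 2·15) = 2·38 − 5·15 = 2·38 − 5·(243 − 6·38) = −5·243 + 32·38 = −5·243 + 32·(281 − 1·243) = 32·281 − 37·243 = 32·281 − 37·(524 − 1·281) = −37·524 + 69·281 = −37·524 + 69·(805 − 1·524) = 69·805 − 106·524 = 69·805 − 106·(1329 − 1·805) = −106·1329 + 175·805. So 805·175 + 1329·(-106) = 1.
Multiplying through by 911: s = 175·911 = 159425, t = (-106)·911 = -96566 is a solution.
Subtracting 119·1329 from s and adding 119·805 to t gives the tidier solution (1274, -771).
Indeed 805·1274 + 1329·(-771) = 1025570 − 1024659 = 911.

s = 1274, t = -771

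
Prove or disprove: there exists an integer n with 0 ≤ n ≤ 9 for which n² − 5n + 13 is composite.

n = 1

At n = 1: 1² − 5·1 + 13 = 9 = 3·3, which is composite.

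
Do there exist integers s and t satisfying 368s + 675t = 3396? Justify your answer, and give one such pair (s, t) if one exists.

s = 222, t = -116

368 and 675 are coprime, so 368s + 675t ranges over all of ℤ.
Euclidean algorithm: 675 = 1·368 + 307, 368 = 1·307 + 61, 307 = 5·61 + 2, 61 = 30·2 + 1, 2 = 2·1 + 0.
Back-substituting, 1 = 61 − 30·2 = 61 − 30·(307 − 5·61) = −30·307 + 151·61 = −30·307 + 151·(368 − 1·307) = 151·368 − 181·307 = 151·368 − 181·(675 − 1·368) = −181·675 + 332·368; that is, 368·332 + 675·(-181) = 1.
Scaling by 3396 gives the particular solution (s, t) = (1127472, -614676).
Shifting by a multiple of (675, −368) keeps it a solution: s = 1127472 − 1670·675 = 222, t = -614676 + 1670·368 = -116.
Indeed 368·222 + 675·(-116) = 81696 − 78300 = 3396.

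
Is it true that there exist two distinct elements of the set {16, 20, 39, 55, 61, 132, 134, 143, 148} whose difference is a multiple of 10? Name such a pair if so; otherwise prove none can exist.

Reduce each element modulo 10: 16↦6, 20↦0, 39↦9, 55↦5, 61↦1, 132↦2, 134↦4, 143↦3, 148↦8.
All 9 residues are distinct, so no two elements differ by a multiple of 10.

There is no such pair.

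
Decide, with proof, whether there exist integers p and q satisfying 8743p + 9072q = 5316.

gcd(8743, 9072) = 7, so every integer of the form 8743p + 9072q is a multiple of 7.
However 5316 leaves remainder 3 on division by 7.
Therefore 8743p + 9072q = 5316 has no solution in integers.

There are no such integers.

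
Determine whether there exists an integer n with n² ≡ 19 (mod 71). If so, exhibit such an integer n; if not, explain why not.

Take n = 27. Then 27² = 729 = 10·71 + 19, so 27² ≡ 19 (mod 71).

n = 27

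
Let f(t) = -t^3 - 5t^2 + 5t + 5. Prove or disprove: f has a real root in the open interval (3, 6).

f(3) = -52 and f(6) = -361, both negative, so a sign-change argument is unavailable; we show f keeps this sign on the whole interval.
Substitute t = 3 + u, where 0 < u < 3 on the interval. Expanding, f(3 + u) = -u^3 - 14u^2 - 52u - 52.
The nonzero coefficients here are all negative, so for u > 0 every term is negative (or zero), and the constant term -52 is strictly negative.
So f is strictly negative on (3, 6); no root exists in the interval.

f has no root in that interval.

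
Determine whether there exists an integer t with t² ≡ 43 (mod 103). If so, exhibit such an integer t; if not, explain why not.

No, no such integer exists.

Apply Euler's criterion with the prime 103: 43 is a quadratic residue iff 43^51 ≡ 1 (mod 103), and a non-residue iff it is ≡ −1.
Repeated squaring mod 103: 43^2 = 1849 ≡ 98; 43^4 ≡ 98² = 9604 ≡ 25; 43^8 ≡ 25² = 625 ≡ 7; 43^16 ≡ 7² = 49 ≡ 49; 43^32 ≡ 49² = 2401 ≡ 32.
Since 51 = 32 + 16 + 2 + 1, 43^51 ≡ 32 · 49 · 98 · 43; multiplying out mod 103: 32·49 = 1568 ≡ 23, then 23·98 = 2254 ≡ 91, then 91·43 = 3913 ≡ 102. Thus 43^51 ≡ 102 ≡ −1 (mod 103).
The value −1 means 43 is a non-residue modulo 103, so t² ≡ 43 (mod 103) is impossible.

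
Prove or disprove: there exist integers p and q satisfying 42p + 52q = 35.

Both 42 and 52 are divisible by gcd(42, 52) = 2, hence so is any combination 42p + 52q.
However 35 leaves remainder 1 on division by 2.
Hence no integers p, q satisfy the equation.

No such integers exist.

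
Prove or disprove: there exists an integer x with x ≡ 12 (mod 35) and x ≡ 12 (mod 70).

Here gcd(35, 70) = 35, and both 12 and 12 leave remainder 12 mod 35, so the system is consistent.
The smallest candidate x = 12 works directly: 12 ≡ 12 (mod 70).
Check: 12 mod 35 = 12, 12 mod 70 = 12. ✓

x = 12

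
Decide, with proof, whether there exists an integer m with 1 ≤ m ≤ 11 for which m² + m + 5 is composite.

At m = 4: 4² + 4 + 5 = 25 = 5·5, which is composite.

m = 4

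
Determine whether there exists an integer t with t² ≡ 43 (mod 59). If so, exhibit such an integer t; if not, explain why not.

59 is prime, so by Euler's criterion 43 is a square mod 59 iff 43^((59−1)/2) = 43^29 ≡ 1 (mod 59).
Repeated squaring mod 59: 43^2 = 1849 ≡ 20; 43^4 ≡ 20² = 400 ≡ 46; 43^8 ≡ 46² = 2116 ≡ 51; 43^16 ≡ 51² = 2601 ≡ 5.
Since 29 = 16 + 8 + 4 + 1, 43^29 ≡ 5 · 51 · 46 · 43; multiplying out mod 59: 5·51 = 255 ≡ 19, then 19·46 = 874 ≡ 48, then 48·43 = 2064 ≡ 58. Thus 43^29 ≡ 58 ≡ −1 (mod 59).
The value −1 means 43 is a non-residue modulo 59, so t² ≡ 43 (mod 59) is impossible.

There is no such integer.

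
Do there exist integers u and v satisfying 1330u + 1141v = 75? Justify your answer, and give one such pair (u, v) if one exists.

No, no such integers exist.

Both 1330 and 1141 are divisible by gcd(1330, 1141) = 7, hence so is any combination 1330u + 1141v.
But 75 is not a multiple of 7 (it leaves remainder 5).
Hence no integers u, v satisfy the equation.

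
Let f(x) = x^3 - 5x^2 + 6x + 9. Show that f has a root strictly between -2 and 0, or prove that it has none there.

f(-2) = -31 and f(0) = 9, which have opposite signs.
As a polynomial, f is continuous on every closed interval.
By the Intermediate Value Theorem f must vanish at some point of (-2, 0).

Such a root exists.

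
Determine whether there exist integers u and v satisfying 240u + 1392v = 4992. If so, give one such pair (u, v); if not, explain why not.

Since gcd(240, 1392) = 48 and 4992 = 48·104, Bézout's identity guarantees a solution.
Dividing through by 48 reduces the equation to 5u + 29v = 104.
Euclidean algorithm: 29 = 5·5 + 4, 5 = 1·4 + 1, 4 = 4·1 + 0.
Unwinding: 1 = 5 − 1·4 = 5 − (29 − 5·5) = −29 + 6·5, i.e. 5·6 + 29·(-1) = 1.
Scaling by 104 gives the particular solution (u, v) = (624, -104).
The general solution is u = 624 + 29k, v = -104 − 5k; taking k = -21 gives the smaller pair u = 15, v = 1.
Check: 240·15 + 1392·1 = 3600 + 1392 = 4992. ✓

u = 15, v = 1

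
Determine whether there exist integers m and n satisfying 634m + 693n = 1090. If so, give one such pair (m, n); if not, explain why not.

m = 52, n = -46

634 and 693 are coprime, so 634m + 693n ranges over all of ℤ.
Euclidean algorithm: 693 = 1·634 + 59, 634 = 10·59 + 44, 59 = 1·44 + 15, 44 = 2·15 + 14, 15 = 1·14 + 1, 14 = 14·1 + 0.
Back-substituting, 1 = 15 − 1·14 = 15 − (44 − 2·15) = −44 + 3·15 = −44 + 3·(59 − 1·44) = 3·59 − 4·44 = 3·59 − 4·(634 − 10·59) = −4·634 + 43·59 = −4·634 + 43·(693 − 1·634) = 43·693 − 47·634; that is, 634·(-47) + 693·43 = 1.
Multiplying through by 1090: m = (-47)·1090 = -51230, n = 43·1090 = 46870 is a solution.
Shifting by a multiple of (693, −634) keeps it a solution: m = -51230 + 74·693 = 52, n = 46870 − 74·634 = -46.
Indeed 634·52 + 693·(-46) = 32968 − 31878 = 1090.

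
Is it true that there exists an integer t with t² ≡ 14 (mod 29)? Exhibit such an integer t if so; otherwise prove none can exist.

Apply Euler's criterion with the prime 29: 14 is a quadratic residue iff 14^14 ≡ 1 (mod 29), and a non-residue iff it is ≡ −1.
Repeated squaring mod 29: 14^2 = 196 ≡ 22; 14^4 ≡ 22² = 484 ≡ 20; 14^8 ≡ 20² = 400 ≡ 23.
Since 14 = 8 + 4 + 2, 14^14 ≡ 23 · 20 · 22; multiplying out mod 29: 23·20 = 460 ≡ 25, then 25·22 = 550 ≡ 28. Thus 14^14 ≡ 28 ≡ −1 (mod 29).
The value −1 means 14 is a non-residue modulo 29, so t² ≡ 14 (mod 29) is impossible.

No such integer exists.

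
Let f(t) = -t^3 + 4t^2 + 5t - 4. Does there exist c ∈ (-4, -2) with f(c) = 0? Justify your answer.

f(-4) = 104 and f(-2) = 10, both positive, so a sign-change argument is unavailable; we show f keeps this sign on the whole interval.
Shift to the endpoint -2: with t = -2 − u (0 < u < 2), one computes f(-2 − u) = u^3 + 10u^2 + 23u + 10.
The nonzero coefficients here are all positive, so for u > 0 every term is positive (or zero), and the constant term 10 is strictly positive.
So f is strictly positive on (-4, -2); no root exists in the interval.

No such root exists.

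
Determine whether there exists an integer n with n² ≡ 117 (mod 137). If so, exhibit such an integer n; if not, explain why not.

No, no such integer exists.

137 is prime, so by Euler's criterion 117 is a square mod 137 iff 117^((137−1)/2) = 117^68 ≡ 1 (mod 137).
Squaring successively (mod 137): 117^2 = 13689 ≡ 126; 117^4 ≡ 126² = 15876 ≡ 121; 117^8 ≡ 121² = 14641 ≡ 119; 117^16 ≡ 119² = 14161 ≡ 50; 117^32 ≡ 50² = 2500 ≡ 34; 117^64 ≡ 34² = 1156 ≡ 60.
Since 68 = 64 + 4, 117^68 ≡ 60 · 121; multiplying out mod 137: 60·121 = 7260 ≡ 136. Thus 117^68 ≡ 136 ≡ −1 (mod 137).
The value −1 means 117 is a non-residue modulo 137, so n² ≡ 117 (mod 137) is impossible.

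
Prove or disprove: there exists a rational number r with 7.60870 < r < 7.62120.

r = 99/13

Scale by 13: the interval becomes (98.91310, 99.07560), which contains the integer 99.
So r = 99/13 works: it is a ratio of integers, and dividing 13·7.60870 < 99 < 13·7.62120 through by 13 gives 7.60870 < 99/13 < 7.62120.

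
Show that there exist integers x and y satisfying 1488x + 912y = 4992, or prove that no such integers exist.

Since gcd(1488, 912) = 48 and 4992 = 48·104, Bézout's identity guarantees a solution.
Dividing through by 48 reduces the equation to 31x + 19y = 104.
Run the Euclidean algorithm on 31 and 19: 31 = 1·19 + 12, 19 = 1·12 + 7, 12 = 1·7 + 5, 7 = 1·5 + 2, 5 = 2·2 + 1, 2 = 2·1 + 0.
Working back up the chain: 1 = 5 − 2·2 = 5 − 2·(7 − 1·5) = −2·7 + 3·5 = −2·7 + 3·(12 − 1·7) = 3·12 − 5·7 = 3·12 − 5·(19 − 1·12) = −5·19 + 8·12 = −5·19 + 8·(31 − 1·19) = 8·31 − 13·19. So 31·8 + 19·(-13) = 1.
Times 104: 31·832 + 19·(-1352) = 104, so (832, -1352) solves it.
Subtracting 43·19 from x and adding 43·31 to y gives the tidier solution (15, -19).
Indeed 1488·15 + 912·(-19) = 22320 − 17328 = 4992.

x = 15, y = -19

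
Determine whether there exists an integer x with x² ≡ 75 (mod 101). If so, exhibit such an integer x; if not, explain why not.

There is no such integer.

Apply Euler's criterion with the prime 101: 75 is a quadratic residue iff 75^50 ≡ 1 (mod 101), and a non-residue iff it is ≡ −1.
Squaring successively (mod 101): 75^2 = 5625 ≡ 70; 75^4 ≡ 70² = 4900 ≡ 52; 75^8 ≡ 52² = 2704 ≡ 78; 75^16 ≡ 78² = 6084 ≡ 24; 75^32 ≡ 24² = 576 ≡ 71.
Since 50 = 32 + 16 + 2, 75^50 ≡ 71 · 24 · 70; multiplying out mod 101: 71·24 = 1704 ≡ 88, then 88·70 = 6160 ≡ 100. Thus 75^50 ≡ 100 ≡ −1 (mod 101).
By Euler's criterion 75 is a quadratic non-residue mod 101: no x satisfies x² ≡ 75 (mod 101).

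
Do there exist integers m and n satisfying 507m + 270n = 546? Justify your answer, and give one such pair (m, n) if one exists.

gcd(507, 270) = 3, and 3 divides 546, so integer solutions exist.
Dividing through by 3 reduces the equation to 169m + 90n = 182.
Run the Euclidean algorithm on 169 and 90: 169 = 1·90 + 79, 90 = 1·79 + 11, 79 = 7·11 + 2, 11 = 5·2 + 1, 2 = 2·1 + 0.
Working back up the chain: 1 = 11 − 5·2 = 11 − 5·(79 − 7·11) = −5·79 + 36·11 = −5·79 + 36·(90 − 1·79) = 36·90 − 41·79 = 36·90 − 41·(169 − 1·90) = −41·169 + 77·90. So 169·(-41) + 90·77 = 1.
Scaling by 182 gives the particular solution (m, n) = (-7462, 14014).
Adding 83·90 to m and subtracting 83·169 from n gives the tidier solution (8, -13).
Indeed 507·8 + 270·(-13) = 4056 − 3510 = 546.

m = 8, n = -13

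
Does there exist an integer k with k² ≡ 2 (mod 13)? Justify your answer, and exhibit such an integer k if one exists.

Computing k² mod 13 for k = 0, 1, …, 6 (enough, by the symmetry k ↦ 13 − k) gives 0, 1, 4, 9, 3, 12, 10.
So the quadratic residues mod 13 are {0, 1, 3, 4, 9, 10, 12}, and 2 is not among them.
Therefore k² ≡ 2 (mod 13) has no solution.

No, no such integer exists.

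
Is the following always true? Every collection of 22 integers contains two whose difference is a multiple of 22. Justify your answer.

Try 22 consecutive integers, 13, 14, …, 34. Their remainders mod 22 are 13, 14, 15, 16, 17, 18, 19, 20, 21, 0, 1, 2, 3, 4, 5, 6, 7, 8, 9, 10, 11, 12 — pairwise different, as any 22 ≤ 22 consecutive integers have distinct residues.
The differences between them range over 1, …, 21, none of which is divisible by 22.

No; for instance {13, 14, 15, 16, 17, 18, 19, 20, 21, 22, 23, 24, 25, 26, 27, 28, 29, 30, 31, 32, 33, 34} is a counterexample.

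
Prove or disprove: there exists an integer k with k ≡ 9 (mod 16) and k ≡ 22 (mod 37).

The moduli 16 and 37 are coprime, so by the Chinese Remainder Theorem a unique solution modulo 592 exists.
Write k = 9 + 16t and require 9 + 16t ≡ 22 (mod 37), i.e. 16t ≡ 13 (mod 37).
Note 16·7 = 112 ≡ 1 (mod 37) (as 112 − 1 = 3·37), so 16⁻¹ ≡ 7.
Multiplying by 7: t ≡ 7·13 = 91 ≡ 17 (mod 37).
Taking t = 17 gives k = 9 + 16·17 = 281.
Check: 281 mod 16 = 9, 281 mod 37 = 22. ✓

k = 281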